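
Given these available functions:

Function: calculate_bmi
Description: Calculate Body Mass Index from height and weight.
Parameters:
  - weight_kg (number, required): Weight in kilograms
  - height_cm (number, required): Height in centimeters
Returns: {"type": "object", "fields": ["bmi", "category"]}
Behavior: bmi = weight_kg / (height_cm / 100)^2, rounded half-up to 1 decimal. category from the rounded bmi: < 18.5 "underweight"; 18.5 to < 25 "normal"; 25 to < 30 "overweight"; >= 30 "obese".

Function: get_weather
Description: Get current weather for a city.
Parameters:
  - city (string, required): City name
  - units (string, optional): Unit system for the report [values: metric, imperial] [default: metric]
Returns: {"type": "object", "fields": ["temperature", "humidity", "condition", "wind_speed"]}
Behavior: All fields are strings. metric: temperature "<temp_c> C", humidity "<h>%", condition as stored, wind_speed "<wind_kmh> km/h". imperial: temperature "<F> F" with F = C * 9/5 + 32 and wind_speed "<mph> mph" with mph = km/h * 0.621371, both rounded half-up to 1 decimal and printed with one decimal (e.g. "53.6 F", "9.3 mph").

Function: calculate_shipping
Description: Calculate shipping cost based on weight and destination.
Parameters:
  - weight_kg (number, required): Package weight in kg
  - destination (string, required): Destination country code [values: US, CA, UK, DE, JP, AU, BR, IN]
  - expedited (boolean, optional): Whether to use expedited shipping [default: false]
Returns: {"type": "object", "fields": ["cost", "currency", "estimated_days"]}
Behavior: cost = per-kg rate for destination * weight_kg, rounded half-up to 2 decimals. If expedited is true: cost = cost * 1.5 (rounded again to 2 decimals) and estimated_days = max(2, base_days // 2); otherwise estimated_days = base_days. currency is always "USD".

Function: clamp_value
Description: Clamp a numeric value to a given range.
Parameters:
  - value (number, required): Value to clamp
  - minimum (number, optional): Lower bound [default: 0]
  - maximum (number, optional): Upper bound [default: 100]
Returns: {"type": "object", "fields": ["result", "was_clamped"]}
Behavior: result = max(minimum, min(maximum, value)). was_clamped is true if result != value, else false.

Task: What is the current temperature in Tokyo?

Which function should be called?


The task needs a function whose description is: Get current weather for a city.
get_weather


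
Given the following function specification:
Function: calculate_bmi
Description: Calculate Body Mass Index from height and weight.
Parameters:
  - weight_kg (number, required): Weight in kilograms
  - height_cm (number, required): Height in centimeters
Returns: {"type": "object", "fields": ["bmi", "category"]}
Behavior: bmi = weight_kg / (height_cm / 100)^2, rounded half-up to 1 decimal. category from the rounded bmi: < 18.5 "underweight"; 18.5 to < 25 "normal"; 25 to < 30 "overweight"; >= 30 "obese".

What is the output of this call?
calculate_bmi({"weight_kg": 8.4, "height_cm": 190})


height_m = 190 / 100 = 1.9
bmi = 8.4 / 1.9^2 = 8.4 / 3.61 = 2.32687 -> 2.3
2.3 < 18.5 -> underweight
Output:
{"bmi": 2.3, "category": "underweight"}


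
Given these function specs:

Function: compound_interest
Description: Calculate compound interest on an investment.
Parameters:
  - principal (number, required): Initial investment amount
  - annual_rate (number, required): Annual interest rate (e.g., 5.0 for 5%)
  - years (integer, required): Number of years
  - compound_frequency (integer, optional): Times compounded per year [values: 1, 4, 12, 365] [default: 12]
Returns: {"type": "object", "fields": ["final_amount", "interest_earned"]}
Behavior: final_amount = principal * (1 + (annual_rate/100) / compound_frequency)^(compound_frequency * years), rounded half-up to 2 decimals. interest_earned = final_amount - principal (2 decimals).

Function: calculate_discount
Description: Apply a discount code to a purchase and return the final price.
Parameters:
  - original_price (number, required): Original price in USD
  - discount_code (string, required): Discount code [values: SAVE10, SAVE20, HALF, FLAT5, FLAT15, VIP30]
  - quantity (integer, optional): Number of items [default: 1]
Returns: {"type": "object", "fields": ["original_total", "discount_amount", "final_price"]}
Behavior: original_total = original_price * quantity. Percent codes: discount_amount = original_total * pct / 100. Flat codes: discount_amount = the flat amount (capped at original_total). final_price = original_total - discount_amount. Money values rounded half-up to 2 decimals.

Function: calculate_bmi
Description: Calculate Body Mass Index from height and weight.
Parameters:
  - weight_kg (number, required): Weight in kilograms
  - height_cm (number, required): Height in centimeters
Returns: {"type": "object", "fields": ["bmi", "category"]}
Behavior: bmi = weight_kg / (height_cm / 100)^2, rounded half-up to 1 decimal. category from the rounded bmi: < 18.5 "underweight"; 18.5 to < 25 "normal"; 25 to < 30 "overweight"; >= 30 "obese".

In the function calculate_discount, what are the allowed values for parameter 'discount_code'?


The calculate_discount spec declares:
  - discount_code (string, required): Discount code [values: SAVE10, SAVE20, HALF, FLAT5, FLAT15, VIP30]
Allowed values:
SAVE10, SAVE20, HALF, FLAT5, FLAT15, VIP30


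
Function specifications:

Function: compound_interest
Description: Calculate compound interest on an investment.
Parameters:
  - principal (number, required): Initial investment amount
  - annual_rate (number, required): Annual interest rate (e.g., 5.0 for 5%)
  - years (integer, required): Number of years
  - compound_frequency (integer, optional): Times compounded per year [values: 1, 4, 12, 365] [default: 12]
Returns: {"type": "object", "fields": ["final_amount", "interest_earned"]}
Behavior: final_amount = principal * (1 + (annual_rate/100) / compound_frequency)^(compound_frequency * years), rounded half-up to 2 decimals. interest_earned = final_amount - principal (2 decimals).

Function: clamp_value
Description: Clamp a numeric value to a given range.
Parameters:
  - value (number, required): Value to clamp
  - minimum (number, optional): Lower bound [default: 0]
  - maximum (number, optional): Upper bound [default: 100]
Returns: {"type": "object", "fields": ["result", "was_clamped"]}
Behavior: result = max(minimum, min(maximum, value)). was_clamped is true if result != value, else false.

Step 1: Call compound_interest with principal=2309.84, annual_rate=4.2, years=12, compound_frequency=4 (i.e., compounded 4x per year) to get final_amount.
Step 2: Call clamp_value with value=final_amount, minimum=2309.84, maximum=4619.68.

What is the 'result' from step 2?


Step 1: compound_interest
  rate per period = 4.2/100/4 = 0.0105 (keep full precision); periods = 4 * 12 = 48
  (1 + 0.0105)^48 = 1.65098549
  final_amount = 2309.84 * 1.65098549 = 3813.512328 -> 3813.51
  interest_earned = 3813.51 - 2309.84 = 1503.67
  -> final_amount = 3813.51
Step 2: clamp_value(value=3813.51, minimum=2309.84, maximum=4619.68)
  result = max(2309.84, min(4619.68, 3813.51)) = max(2309.84, 3813.51) = 3813.51
  was_clamped = (3813.51 != 3813.51) = false
  -> result = 3813.51
3813.51


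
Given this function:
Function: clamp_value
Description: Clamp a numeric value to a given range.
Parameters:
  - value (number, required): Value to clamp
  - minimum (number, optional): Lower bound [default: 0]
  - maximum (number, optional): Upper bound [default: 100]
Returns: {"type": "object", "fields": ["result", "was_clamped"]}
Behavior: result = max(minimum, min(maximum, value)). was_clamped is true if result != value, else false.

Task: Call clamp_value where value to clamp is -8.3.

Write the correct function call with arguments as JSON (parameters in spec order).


Mapping each described value to its parameter name:
  'Value to clamp' -> value = -8.3
clamp_value({"value": -8.3})


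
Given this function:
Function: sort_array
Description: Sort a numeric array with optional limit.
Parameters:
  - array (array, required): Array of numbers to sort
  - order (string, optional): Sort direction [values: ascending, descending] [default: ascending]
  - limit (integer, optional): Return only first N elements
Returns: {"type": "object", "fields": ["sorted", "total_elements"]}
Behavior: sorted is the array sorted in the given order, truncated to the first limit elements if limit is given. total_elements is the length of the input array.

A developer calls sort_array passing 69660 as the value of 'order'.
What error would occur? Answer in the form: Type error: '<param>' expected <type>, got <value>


Spec: 'order' is declared as string; 69660 is an integer.
Type error: 'order' expected string, got 69660


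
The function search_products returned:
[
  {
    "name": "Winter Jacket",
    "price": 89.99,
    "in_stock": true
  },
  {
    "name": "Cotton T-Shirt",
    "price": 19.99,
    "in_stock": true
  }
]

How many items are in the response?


Items: Winter Jacket, Cotton T-Shirt
2


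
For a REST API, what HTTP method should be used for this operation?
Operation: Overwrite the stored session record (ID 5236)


GET = read, POST = create, PUT = update/replace, DELETE = remove
This operation is an update/replace.
PUT


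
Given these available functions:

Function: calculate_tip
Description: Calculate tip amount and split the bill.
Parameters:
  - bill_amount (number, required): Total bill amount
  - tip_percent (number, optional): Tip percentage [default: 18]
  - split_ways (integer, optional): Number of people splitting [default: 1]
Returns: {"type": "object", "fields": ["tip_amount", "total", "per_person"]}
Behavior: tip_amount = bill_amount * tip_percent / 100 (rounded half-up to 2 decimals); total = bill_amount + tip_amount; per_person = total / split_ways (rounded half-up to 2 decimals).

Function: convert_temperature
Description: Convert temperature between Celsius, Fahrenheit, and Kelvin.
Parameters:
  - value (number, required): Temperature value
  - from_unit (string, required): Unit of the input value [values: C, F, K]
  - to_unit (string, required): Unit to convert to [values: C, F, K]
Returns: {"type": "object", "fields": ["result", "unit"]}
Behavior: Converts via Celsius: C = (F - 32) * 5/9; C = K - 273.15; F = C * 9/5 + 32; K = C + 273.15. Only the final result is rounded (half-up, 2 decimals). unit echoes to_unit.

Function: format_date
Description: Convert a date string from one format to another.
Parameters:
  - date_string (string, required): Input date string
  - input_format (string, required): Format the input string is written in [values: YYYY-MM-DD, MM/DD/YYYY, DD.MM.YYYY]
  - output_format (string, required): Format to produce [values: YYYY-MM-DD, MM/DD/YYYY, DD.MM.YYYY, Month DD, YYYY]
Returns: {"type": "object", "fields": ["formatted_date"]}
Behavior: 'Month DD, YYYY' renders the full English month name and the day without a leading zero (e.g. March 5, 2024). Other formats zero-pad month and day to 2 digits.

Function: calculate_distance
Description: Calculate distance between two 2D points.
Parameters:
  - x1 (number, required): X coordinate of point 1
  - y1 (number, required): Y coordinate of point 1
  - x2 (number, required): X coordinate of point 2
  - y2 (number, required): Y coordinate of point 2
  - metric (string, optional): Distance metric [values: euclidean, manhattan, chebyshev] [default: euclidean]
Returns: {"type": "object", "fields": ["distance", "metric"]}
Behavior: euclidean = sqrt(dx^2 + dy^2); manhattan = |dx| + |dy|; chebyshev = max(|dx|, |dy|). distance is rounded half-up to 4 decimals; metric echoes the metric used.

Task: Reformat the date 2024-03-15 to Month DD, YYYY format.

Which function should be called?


The task needs a function whose description is: Convert a date string from one format to another.
format_date


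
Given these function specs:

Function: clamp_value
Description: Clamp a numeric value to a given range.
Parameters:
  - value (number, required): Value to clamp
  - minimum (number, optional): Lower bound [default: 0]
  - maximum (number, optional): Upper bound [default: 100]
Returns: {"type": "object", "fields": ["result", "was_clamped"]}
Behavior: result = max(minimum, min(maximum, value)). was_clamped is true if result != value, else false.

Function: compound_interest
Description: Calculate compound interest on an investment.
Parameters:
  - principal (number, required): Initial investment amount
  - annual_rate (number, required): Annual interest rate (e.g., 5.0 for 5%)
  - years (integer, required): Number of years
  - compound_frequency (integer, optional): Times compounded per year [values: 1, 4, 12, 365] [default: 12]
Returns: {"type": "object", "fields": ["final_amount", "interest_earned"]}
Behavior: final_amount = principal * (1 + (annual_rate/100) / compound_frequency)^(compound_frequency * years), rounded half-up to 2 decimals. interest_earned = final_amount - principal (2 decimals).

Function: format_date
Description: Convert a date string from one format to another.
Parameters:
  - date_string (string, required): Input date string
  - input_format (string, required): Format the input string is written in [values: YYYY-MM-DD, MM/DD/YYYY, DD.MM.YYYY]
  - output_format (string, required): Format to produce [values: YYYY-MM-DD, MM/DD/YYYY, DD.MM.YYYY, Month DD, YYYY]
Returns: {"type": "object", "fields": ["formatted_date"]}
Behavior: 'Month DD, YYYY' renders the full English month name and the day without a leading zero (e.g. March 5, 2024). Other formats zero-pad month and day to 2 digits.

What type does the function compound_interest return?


The compound_interest spec declares Returns: {"type": "object", "fields": ["final_amount", "interest_earned"]}
Type:
object


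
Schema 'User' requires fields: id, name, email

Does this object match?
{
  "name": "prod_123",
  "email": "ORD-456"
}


Checking required fields...
Missing: id
Invalid - missing required field 'id'


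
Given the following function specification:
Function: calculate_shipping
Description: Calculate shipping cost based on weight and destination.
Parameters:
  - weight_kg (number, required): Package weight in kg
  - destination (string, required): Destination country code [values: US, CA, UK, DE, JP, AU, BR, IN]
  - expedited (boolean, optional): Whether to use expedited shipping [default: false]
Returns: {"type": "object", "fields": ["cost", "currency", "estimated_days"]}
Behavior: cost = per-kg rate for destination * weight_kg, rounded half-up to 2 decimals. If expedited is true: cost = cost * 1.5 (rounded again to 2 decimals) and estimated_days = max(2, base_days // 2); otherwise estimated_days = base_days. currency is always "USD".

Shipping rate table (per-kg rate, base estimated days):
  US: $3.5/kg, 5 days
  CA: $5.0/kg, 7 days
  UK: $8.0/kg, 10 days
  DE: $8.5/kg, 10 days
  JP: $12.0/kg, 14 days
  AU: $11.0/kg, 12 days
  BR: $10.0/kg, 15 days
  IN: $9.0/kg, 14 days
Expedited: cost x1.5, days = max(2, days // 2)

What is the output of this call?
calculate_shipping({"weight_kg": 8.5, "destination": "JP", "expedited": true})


Rate for JP: $12.0/kg, base 14 days
cost = 12.0 * 8.5 = 102 -> 102.00
expedited: cost = 102.00 * 1.5 = 153 -> 153.00; estimated_days = max(2, 14 // 2) = 7
Output:
{"cost": 153.0, "currency": "USD", "estimated_days": 7}


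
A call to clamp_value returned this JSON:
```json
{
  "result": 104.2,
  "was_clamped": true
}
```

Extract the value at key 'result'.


104.2


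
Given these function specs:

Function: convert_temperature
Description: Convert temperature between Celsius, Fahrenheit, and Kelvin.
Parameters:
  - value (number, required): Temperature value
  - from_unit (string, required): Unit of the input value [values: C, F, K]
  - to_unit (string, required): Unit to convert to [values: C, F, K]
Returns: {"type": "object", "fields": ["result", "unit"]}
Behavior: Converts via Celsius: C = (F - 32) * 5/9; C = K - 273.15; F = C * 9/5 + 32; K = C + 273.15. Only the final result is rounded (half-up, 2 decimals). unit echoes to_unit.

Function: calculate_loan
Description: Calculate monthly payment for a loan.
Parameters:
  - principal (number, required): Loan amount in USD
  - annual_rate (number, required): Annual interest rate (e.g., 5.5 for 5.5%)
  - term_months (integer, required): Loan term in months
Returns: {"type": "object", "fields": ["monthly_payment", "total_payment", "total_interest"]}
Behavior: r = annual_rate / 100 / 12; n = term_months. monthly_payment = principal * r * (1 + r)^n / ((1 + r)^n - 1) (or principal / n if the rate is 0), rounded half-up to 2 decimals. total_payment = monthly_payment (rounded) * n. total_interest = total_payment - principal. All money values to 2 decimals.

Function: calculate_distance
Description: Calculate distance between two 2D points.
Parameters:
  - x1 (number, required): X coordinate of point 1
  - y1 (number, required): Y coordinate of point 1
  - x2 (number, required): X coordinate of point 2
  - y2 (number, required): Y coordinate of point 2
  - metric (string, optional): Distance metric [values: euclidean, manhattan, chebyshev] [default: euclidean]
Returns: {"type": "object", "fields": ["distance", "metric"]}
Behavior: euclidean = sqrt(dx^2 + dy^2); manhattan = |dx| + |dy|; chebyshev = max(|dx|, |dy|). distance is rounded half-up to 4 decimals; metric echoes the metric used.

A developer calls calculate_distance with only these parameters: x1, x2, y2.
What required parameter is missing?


Required parameters: x1, y1, x2, y2
Provided: x1, x2, y2
Missing: y1
y1


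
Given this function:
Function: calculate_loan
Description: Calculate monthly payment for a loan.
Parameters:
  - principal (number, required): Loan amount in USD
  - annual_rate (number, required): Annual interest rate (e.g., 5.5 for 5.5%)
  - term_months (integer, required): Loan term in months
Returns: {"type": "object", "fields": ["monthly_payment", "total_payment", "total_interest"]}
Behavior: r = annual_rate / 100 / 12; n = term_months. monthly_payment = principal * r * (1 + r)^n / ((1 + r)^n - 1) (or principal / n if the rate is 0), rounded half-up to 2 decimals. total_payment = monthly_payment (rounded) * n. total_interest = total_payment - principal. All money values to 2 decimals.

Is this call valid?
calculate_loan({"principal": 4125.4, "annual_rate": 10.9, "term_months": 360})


Checking all required parameters present and types match... All valid.
Valid


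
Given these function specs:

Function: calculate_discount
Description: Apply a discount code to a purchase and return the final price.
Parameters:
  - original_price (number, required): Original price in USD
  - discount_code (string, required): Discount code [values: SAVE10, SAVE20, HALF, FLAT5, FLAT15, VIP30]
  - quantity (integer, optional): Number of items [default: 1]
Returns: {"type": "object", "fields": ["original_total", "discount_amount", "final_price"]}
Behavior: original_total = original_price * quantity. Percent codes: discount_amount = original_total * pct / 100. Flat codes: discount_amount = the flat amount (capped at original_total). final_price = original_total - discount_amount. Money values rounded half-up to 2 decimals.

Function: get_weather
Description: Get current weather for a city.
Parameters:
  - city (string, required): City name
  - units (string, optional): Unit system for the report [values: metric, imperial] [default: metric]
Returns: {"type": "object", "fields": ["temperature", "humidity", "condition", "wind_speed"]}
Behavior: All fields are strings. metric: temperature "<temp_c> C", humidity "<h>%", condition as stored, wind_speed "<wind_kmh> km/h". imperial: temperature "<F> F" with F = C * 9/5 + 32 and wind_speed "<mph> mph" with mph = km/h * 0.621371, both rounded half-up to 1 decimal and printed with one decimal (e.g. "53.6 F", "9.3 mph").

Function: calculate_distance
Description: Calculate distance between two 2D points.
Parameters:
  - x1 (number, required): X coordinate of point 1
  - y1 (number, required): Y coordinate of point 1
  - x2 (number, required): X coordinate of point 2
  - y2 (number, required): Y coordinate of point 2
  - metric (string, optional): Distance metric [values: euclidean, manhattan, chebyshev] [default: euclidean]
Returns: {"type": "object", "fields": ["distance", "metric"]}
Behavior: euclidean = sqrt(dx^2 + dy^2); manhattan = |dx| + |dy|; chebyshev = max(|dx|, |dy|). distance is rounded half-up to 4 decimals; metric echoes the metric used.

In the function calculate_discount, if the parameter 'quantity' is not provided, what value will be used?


The calculate_discount spec declares:
  - quantity (integer, optional): Number of items [default: 1]
Default:
1


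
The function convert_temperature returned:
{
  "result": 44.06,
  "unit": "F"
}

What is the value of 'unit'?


F


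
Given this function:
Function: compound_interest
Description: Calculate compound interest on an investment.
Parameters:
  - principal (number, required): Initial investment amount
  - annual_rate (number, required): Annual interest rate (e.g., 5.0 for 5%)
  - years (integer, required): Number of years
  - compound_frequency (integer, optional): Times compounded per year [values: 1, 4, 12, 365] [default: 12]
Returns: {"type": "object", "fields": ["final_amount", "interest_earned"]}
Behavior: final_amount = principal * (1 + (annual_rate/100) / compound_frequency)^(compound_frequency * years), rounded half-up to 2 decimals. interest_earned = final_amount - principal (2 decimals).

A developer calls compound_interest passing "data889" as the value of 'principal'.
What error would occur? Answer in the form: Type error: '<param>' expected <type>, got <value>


Spec: 'principal' is declared as number; "data889" is a string.
Type error: 'principal' expected number, got "data889"


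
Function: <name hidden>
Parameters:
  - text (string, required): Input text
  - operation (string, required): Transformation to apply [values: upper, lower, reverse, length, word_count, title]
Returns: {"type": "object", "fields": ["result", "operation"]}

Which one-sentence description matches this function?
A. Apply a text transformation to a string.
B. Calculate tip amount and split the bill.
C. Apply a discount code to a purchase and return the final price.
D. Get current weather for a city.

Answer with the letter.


Parameters text, operation and return ["result", "operation"] fit: Apply a text transformation to a string.
A


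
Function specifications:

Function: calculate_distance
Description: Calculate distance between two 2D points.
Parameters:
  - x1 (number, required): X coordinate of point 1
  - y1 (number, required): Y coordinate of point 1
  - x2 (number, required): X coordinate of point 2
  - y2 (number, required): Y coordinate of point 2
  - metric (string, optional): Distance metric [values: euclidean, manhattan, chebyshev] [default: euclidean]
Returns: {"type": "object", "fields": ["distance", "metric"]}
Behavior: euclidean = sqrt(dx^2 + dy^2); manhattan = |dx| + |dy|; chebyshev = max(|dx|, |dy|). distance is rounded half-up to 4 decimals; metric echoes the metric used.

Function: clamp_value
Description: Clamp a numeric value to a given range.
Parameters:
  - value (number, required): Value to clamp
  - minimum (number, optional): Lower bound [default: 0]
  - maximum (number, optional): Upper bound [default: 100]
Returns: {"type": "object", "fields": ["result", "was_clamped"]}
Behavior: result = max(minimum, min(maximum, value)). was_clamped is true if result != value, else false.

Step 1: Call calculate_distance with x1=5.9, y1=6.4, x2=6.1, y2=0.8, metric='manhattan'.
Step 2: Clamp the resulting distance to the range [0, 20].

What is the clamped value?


Step 1: calculate_distance (manhattan)
  |dx| = |6.1 - 5.9| = 0.2; |dy| = |0.8 - 6.4| = 5.6
  manhattan: 0.2 + 5.6 = 5.8
  Round to 4 decimals: 5.8
  -> distance = 5.8
Step 2: clamp_value(value=5.8, minimum=0, maximum=20)
  result = max(0, min(20, 5.8)) = max(0, 5.8) = 5.8
  was_clamped = (5.8 != 5.8) = false
  -> result = 5.8
5.8


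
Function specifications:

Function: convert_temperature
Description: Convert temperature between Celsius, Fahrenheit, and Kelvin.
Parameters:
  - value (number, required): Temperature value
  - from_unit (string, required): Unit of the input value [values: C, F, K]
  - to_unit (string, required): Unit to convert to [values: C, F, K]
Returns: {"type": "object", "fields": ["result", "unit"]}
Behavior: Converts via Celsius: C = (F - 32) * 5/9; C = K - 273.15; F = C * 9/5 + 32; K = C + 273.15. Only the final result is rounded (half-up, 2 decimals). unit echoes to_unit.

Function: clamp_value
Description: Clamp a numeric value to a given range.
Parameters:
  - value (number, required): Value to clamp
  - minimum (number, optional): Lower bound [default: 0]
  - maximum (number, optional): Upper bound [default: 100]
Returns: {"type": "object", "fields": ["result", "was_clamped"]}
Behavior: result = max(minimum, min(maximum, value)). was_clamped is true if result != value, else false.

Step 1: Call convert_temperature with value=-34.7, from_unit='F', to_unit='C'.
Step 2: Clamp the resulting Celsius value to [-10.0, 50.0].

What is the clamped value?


Step 1: convert_temperature(value=-34.7, from_unit=F, to_unit=C)
  To C: (-34.7 - 32) * 5/9 = -37.055556
  Target is C: -37.055556
  Round to 2 decimals: -37.06
  -> result = -37.06 C
Step 2: clamp_value(value=-37.06, minimum=-10.0, maximum=50.0)
  result = max(-10.0, min(50.0, -37.06)) = max(-10.0, -37.06) = -10.0
  was_clamped = (-10.0 != -37.06) = true
  -> result = -10.0
-10.0


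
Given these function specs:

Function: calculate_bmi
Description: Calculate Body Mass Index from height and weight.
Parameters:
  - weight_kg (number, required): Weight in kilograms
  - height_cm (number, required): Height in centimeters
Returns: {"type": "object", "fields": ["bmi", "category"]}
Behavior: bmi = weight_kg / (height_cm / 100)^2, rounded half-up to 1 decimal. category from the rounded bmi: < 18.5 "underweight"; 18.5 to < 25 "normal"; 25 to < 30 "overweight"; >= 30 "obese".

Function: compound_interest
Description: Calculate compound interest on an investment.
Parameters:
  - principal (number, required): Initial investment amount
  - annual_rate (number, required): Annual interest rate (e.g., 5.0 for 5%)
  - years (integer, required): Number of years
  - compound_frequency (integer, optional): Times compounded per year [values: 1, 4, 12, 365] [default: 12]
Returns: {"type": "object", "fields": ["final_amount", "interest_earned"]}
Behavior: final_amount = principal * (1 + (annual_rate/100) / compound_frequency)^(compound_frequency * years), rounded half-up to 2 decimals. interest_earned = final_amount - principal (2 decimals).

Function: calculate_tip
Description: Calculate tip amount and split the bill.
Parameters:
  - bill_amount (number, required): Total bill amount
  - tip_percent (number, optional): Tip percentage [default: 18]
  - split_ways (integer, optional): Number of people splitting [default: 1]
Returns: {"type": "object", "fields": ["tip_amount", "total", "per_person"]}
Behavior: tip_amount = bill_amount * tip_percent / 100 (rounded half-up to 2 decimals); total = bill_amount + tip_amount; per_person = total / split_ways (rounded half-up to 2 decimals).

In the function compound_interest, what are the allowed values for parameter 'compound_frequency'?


The compound_interest spec declares:
  - compound_frequency (integer, optional): Times compounded per year [values: 1, 4, 12, 365] [default: 12]
Allowed values:
1, 4, 12, 365


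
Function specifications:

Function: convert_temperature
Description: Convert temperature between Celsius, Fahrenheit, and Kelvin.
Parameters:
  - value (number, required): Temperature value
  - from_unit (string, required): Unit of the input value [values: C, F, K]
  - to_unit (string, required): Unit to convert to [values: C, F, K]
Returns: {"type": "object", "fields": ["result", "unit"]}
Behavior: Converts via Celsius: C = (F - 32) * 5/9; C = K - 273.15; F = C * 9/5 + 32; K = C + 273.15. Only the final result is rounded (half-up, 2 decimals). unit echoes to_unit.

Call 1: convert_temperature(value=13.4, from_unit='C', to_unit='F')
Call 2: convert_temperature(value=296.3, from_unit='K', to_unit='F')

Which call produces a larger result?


Call 1:
  Input already in C: 13.4
  To F: 13.4 * 9/5 + 32 = 56.12
  Round to 2 decimals: 56.12
  -> 56.12 F
Call 2:
  To C: 296.3 - 273.15 = 23.15
  To F: 23.15 * 9/5 + 32 = 73.67
  Round to 2 decimals: 73.67
  -> 73.67 F
Call 2 (73.67 F)


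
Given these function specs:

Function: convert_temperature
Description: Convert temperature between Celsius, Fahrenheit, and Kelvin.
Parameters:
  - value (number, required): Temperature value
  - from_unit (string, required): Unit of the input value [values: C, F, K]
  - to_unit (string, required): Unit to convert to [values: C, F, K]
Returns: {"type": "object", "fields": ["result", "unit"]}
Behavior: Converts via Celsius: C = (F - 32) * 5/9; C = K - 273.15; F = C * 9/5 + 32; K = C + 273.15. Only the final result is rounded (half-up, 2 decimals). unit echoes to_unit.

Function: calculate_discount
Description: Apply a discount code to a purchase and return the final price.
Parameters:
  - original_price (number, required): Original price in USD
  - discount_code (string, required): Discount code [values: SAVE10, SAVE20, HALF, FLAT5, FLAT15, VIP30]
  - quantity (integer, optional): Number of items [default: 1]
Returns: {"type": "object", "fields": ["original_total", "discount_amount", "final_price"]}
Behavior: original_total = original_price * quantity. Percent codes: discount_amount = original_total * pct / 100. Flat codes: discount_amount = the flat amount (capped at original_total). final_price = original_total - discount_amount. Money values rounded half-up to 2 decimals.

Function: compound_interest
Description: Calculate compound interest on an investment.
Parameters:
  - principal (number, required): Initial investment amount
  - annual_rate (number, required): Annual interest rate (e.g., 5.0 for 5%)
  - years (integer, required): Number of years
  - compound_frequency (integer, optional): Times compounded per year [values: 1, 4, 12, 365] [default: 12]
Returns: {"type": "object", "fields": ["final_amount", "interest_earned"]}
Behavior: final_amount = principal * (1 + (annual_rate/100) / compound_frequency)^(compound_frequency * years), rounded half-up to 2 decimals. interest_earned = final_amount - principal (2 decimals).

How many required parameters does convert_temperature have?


Parameters of convert_temperature: value (required), from_unit (required), to_unit (required)
Required count:
3


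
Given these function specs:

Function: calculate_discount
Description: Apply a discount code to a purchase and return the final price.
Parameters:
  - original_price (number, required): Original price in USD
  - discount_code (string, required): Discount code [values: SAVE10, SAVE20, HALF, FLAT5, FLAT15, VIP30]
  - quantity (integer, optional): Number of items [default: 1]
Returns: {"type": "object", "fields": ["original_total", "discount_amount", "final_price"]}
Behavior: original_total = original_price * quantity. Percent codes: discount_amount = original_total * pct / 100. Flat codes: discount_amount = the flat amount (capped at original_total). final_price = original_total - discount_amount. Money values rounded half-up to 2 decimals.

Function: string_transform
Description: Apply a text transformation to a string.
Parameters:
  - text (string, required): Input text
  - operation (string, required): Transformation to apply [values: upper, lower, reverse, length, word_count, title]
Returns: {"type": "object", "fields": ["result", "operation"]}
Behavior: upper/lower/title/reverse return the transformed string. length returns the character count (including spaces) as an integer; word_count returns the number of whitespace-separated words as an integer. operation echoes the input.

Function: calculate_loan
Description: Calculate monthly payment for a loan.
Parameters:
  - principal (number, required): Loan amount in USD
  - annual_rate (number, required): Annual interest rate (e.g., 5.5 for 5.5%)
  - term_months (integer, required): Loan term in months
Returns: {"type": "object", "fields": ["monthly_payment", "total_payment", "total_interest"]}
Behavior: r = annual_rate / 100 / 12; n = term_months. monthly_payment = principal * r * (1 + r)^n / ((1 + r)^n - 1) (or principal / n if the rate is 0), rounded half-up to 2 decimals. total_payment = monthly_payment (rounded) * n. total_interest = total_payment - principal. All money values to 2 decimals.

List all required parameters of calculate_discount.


Parameters of calculate_discount and their required/optional flag:
  original_price: required
  discount_code: required
  quantity: optional
discount_code, original_price


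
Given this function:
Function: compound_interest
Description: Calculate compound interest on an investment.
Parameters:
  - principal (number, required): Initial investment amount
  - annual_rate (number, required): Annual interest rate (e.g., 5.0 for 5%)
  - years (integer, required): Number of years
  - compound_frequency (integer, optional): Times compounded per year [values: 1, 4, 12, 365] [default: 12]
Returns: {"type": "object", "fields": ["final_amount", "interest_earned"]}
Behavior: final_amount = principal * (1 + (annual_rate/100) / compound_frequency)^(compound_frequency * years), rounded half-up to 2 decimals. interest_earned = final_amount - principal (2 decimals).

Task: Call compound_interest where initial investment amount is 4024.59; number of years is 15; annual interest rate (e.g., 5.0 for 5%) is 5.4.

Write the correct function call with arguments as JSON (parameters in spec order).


Mapping each described value to its parameter name:
  'Initial investment amount' -> principal = 4024.59
  'Number of years' -> years = 15
  'Annual interest rate (e.g., 5.0 for 5%)' -> annual_rate = 5.4
compound_interest({"principal": 4024.59, "annual_rate": 5.4, "years": 15})


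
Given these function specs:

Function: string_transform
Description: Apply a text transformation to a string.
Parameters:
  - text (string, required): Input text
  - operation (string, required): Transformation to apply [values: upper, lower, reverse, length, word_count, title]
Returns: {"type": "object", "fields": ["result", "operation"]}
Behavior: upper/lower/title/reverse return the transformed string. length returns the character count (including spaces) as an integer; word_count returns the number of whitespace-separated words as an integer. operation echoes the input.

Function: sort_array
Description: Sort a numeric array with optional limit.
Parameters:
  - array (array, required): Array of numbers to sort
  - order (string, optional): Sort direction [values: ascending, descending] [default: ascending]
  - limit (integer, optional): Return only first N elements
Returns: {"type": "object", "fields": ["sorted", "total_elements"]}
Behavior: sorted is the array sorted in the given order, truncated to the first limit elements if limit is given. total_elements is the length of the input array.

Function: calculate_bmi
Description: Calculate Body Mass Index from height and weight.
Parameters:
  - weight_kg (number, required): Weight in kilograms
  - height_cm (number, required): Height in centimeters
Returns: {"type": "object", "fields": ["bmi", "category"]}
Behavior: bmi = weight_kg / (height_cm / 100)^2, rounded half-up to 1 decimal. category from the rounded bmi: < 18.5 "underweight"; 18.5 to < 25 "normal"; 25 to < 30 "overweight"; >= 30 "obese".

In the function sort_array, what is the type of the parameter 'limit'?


The sort_array spec declares:
  - limit (integer, optional): Return only first N elements
Type:
integer


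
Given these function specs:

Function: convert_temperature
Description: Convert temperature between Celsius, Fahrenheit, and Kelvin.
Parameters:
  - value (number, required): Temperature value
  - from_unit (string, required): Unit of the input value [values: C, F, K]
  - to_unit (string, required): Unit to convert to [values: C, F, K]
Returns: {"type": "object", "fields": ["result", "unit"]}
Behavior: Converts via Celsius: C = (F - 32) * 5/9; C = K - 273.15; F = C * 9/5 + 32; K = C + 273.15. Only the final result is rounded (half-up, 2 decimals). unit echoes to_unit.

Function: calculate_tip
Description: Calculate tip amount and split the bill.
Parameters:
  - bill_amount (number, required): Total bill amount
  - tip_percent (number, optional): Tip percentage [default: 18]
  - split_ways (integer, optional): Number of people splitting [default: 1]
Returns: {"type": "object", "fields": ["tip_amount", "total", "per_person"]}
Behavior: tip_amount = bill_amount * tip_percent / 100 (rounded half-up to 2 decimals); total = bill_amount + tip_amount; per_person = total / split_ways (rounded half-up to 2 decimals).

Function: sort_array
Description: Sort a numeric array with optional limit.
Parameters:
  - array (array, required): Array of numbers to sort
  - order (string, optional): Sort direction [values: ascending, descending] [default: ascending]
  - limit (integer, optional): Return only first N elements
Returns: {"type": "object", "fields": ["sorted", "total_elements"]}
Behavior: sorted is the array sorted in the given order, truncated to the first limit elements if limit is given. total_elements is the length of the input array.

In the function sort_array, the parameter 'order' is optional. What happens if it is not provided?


The sort_array spec declares:
  - order (string, optional): Sort direction [values: ascending, descending] [default: ascending]
It defaults to ascending


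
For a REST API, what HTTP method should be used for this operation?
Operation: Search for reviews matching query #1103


GET = read, POST = create, PUT = update/replace, DELETE = remove
This operation is a read.
GET


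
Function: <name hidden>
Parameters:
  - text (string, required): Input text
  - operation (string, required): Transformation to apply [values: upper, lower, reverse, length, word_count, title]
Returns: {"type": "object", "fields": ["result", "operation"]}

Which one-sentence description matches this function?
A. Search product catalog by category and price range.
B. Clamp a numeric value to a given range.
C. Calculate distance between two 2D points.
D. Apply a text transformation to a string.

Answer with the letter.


Parameters text, operation and return ["result", "operation"] fit: Apply a text transformation to a string.
D


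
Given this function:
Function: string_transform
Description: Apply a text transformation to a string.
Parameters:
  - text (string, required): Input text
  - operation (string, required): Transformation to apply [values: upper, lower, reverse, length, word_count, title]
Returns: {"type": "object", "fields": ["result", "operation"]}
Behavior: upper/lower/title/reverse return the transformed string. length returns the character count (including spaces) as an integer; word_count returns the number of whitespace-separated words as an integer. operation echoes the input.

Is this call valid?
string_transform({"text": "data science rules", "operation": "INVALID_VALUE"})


Checking parameter values...
Parameter 'operation' has value 'INVALID_VALUE' not in allowed: upper, lower, reverse, length, word_count, title
Invalid - 'operation' must be one of upper, lower, reverse, length, word_count, title


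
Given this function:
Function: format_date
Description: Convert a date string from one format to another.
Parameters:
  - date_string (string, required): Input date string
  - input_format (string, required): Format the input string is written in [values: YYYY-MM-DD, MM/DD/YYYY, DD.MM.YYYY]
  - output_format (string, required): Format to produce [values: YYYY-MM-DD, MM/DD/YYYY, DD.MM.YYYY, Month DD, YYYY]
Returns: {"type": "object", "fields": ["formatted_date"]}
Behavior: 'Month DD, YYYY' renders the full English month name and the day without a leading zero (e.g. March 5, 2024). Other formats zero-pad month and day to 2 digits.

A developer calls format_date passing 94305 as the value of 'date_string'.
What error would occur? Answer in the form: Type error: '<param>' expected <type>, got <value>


Spec: 'date_string' is declared as string; 94305 is an integer.
Type error: 'date_string' expected string, got 94305
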